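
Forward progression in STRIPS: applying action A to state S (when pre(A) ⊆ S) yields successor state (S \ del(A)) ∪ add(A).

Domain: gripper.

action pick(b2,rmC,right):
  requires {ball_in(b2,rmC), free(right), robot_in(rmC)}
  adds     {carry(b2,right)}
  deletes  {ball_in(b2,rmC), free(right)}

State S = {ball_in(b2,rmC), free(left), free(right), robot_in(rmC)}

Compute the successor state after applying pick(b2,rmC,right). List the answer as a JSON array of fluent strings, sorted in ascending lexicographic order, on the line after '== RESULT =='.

Compute (S \ del) ∪ add:
  pre ⊆ S: {ball_in(b2,rmC), free(right), robot_in(rmC)} ⊆ S  — applicable
  S \ del = {free(left), robot_in(rmC)}
  ∪ add   = {carry(b2,right), free(left), robot_in(rmC)}

== RESULT ==
["carry(b2,right)", "free(left)", "robot_in(rmC)"]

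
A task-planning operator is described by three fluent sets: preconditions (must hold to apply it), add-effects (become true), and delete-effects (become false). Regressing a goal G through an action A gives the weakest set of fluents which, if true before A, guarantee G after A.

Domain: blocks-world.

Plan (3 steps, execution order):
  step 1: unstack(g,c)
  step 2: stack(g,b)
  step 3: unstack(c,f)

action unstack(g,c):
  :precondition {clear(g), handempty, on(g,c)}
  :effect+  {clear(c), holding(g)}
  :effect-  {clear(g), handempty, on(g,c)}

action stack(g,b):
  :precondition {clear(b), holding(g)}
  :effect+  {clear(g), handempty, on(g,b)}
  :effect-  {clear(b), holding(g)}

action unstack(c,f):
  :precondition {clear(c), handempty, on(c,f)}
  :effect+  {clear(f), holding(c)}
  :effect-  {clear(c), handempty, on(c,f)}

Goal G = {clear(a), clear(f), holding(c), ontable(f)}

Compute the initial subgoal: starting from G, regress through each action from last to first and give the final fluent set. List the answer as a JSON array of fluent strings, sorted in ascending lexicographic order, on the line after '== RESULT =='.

Work backward from the goal:
  through step 3 (unstack(c,f)): drop {clear(f), holding(c)}, keep {clear(a), ontable(f)}, require {clear(c), handempty, on(c,f)}
    → {clear(a), clear(c), handempty, on(c,f), ontable(f)}
  through step 2 (stack(g,b)): drop {handempty}, keep {clear(a), clear(c), on(c,f), ontable(f)}, require {clear(b), holding(g)}
    → {clear(a), clear(b), clear(c), holding(g), on(c,f), ontable(f)}
  through step 1 (unstack(g,c)): drop {clear(c), holding(g)}, keep {clear(a), clear(b), on(c,f), ontable(f)}, require {clear(g), handempty, on(g,c)}
    → {clear(a), clear(b), clear(g), handempty, on(c,f), on(g,c), ontable(f)}

== RESULT ==
["clear(a)", "clear(b)", "clear(g)", "handempty", "on(c,f)", "on(g,c)", "ontable(f)"]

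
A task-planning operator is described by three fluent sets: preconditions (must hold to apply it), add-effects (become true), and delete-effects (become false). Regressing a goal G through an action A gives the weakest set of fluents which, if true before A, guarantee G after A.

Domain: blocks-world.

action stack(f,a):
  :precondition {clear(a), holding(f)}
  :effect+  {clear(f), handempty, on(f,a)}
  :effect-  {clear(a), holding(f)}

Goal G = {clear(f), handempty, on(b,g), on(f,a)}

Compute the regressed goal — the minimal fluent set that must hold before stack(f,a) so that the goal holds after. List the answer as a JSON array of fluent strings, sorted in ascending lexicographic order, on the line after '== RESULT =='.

Compute (G \ add) ∪ pre:
  G ∩ del = {}  (empty — regression defined)
  G \ add = {clear(f), handempty, on(b,g), on(f,a)} \ {clear(f), handempty, on(f,a)} = {on(b,g)}
  ∪ pre   = {on(b,g)} ∪ {clear(a), holding(f)}
          = {clear(a), holding(f), on(b,g)}

== RESULT ==
["clear(a)", "holding(f)", "on(b,g)"]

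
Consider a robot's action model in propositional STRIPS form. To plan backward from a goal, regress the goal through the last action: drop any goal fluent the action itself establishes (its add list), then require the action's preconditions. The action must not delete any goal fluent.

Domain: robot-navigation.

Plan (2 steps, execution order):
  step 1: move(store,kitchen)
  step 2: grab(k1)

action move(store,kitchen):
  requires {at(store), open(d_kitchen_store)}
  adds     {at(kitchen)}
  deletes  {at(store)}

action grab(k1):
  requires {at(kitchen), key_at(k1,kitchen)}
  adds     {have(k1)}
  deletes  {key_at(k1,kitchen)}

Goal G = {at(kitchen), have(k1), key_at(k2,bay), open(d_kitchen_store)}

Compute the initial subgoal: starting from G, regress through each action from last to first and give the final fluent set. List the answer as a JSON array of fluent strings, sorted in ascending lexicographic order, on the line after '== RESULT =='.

Work backward from the goal:
  through step 2 (grab(k1)): drop {have(k1)}, keep {at(kitchen), key_at(k2,bay), open(d_kitchen_store)}, require {at(kitchen), key_at(k1,kitchen)}
    → {at(kitchen), key_at(k1,kitchen), key_at(k2,bay), open(d_kitchen_store)}
  through step 1 (move(store,kitchen)): drop {at(kitchen)}, keep {key_at(k1,kitchen), key_at(k2,bay), open(d_kitchen_store)}, require {at(store), open(d_kitchen_store)}
    → {at(store), key_at(k1,kitchen), key_at(k2,bay), open(d_kitchen_store)}

== RESULT ==
["at(store)", "key_at(k1,kitchen)", "key_at(k2,bay)", "open(d_kitchen_store)"]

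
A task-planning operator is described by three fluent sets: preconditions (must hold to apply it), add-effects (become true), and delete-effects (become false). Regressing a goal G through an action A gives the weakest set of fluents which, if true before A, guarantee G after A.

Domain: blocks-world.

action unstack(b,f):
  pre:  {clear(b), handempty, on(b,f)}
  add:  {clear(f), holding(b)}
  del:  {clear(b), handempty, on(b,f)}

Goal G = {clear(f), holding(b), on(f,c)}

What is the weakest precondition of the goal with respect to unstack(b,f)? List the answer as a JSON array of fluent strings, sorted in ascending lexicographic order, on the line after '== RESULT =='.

Compute (G \ add) ∪ pre:
  G ∩ del = {}  (empty — regression defined)
  G \ add = {clear(f), holding(b), on(f,c)} \ {clear(f), holding(b)} = {on(f,c)}
  ∪ pre   = {on(f,c)} ∪ {clear(b), handempty, on(b,f)}
          = {clear(b), handempty, on(b,f), on(f,c)}

== RESULT ==
["clear(b)", "handempty", "on(b,f)", "on(f,c)"]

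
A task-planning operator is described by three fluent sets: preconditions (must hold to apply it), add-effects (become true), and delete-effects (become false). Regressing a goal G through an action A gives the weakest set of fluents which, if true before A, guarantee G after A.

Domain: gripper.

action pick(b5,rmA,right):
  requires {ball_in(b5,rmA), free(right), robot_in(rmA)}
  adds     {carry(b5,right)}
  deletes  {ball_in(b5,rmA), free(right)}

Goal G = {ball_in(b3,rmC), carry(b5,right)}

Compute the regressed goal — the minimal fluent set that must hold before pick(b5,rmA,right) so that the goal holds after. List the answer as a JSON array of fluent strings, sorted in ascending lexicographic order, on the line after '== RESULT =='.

Regress:
  G ∩ del = {}  (empty — regression defined)
  G \ add = {ball_in(b3,rmC), carry(b5,right)} \ {carry(b5,right)} = {ball_in(b3,rmC)}
  ∪ pre   = {ball_in(b3,rmC)} ∪ {ball_in(b5,rmA), free(right), robot_in(rmA)}
          = {ball_in(b3,rmC), ball_in(b5,rmA), free(right), robot_in(rmA)}

== RESULT ==
["ball_in(b3,rmC)", "ball_in(b5,rmA)", "free(right)", "robot_in(rmA)"]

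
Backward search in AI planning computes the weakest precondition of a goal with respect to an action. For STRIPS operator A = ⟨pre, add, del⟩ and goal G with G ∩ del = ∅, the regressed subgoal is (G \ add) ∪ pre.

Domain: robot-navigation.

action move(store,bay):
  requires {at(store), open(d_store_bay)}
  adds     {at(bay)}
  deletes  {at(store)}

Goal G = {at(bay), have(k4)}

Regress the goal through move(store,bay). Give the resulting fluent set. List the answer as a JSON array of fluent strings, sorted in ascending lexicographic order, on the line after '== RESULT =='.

Regress:
  G ∩ del = {}  (empty — regression defined)
  G \ add = {at(bay), have(k4)} \ {at(bay)} = {have(k4)}
  ∪ pre   = {have(k4)} ∪ {at(store), open(d_store_bay)}
          = {at(store), have(k4), open(d_store_bay)}

== RESULT ==
["at(store)", "have(k4)", "open(d_store_bay)"]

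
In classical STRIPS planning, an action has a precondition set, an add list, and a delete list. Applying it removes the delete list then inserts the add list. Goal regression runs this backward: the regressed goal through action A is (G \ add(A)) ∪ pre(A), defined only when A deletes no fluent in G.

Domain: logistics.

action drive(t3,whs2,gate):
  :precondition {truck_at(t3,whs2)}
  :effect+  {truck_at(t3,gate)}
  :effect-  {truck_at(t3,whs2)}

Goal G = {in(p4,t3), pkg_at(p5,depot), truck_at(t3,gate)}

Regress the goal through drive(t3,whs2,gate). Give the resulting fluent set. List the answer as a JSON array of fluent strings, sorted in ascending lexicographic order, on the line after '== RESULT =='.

Compute (G \ add) ∪ pre:
  G ∩ del = {}  (empty — regression defined)
  G \ add = {in(p4,t3), pkg_at(p5,depot), truck_at(t3,gate)} \ {truck_at(t3,gate)} = {in(p4,t3), pkg_at(p5,depot)}
  ∪ pre   = {in(p4,t3), pkg_at(p5,depot)} ∪ {truck_at(t3,whs2)}
          = {in(p4,t3), pkg_at(p5,depot), truck_at(t3,whs2)}

== RESULT ==
["in(p4,t3)", "pkg_at(p5,depot)", "truck_at(t3,whs2)"]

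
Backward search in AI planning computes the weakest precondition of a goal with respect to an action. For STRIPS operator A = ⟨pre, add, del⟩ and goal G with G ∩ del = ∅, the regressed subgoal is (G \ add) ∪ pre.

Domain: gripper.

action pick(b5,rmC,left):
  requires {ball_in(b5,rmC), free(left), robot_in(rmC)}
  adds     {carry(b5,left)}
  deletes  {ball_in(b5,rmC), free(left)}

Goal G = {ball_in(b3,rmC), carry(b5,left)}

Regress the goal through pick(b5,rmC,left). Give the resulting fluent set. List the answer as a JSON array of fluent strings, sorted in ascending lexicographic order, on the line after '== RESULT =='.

Regress:
  G ∩ del = {}  (empty — regression defined)
  G \ add = {ball_in(b3,rmC), carry(b5,left)} \ {carry(b5,left)} = {ball_in(b3,rmC)}
  ∪ pre   = {ball_in(b3,rmC)} ∪ {ball_in(b5,rmC), free(left), robot_in(rmC)}
          = {ball_in(b3,rmC), ball_in(b5,rmC), free(left), robot_in(rmC)}

== RESULT ==
["ball_in(b3,rmC)", "ball_in(b5,rmC)", "free(left)", "robot_in(rmC)"]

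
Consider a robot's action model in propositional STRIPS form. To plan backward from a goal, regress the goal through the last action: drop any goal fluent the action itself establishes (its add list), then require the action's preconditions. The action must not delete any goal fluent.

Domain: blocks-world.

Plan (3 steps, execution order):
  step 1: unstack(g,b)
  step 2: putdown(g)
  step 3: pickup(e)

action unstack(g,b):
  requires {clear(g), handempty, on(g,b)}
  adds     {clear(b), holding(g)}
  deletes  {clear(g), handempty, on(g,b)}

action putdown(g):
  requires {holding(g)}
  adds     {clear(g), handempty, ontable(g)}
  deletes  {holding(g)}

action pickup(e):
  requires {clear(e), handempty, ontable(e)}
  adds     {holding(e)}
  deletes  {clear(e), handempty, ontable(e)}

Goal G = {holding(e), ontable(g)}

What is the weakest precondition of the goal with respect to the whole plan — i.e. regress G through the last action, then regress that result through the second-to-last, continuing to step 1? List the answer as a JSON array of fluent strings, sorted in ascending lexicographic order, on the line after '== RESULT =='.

Work backward from the goal:
  through step 3 (pickup(e)): drop {holding(e)}, keep {ontable(g)}, require {clear(e), handempty, ontable(e)}
    → {clear(e), handempty, ontable(e), ontable(g)}
  through step 2 (putdown(g)): drop {handempty, ontable(g)}, keep {clear(e), ontable(e)}, require {holding(g)}
    → {clear(e), holding(g), ontable(e)}
  through step 1 (unstack(g,b)): drop {holding(g)}, keep {clear(e), ontable(e)}, require {clear(g), handempty, on(g,b)}
    → {clear(e), clear(g), handempty, on(g,b), ontable(e)}

== RESULT ==
["clear(e)", "clear(g)", "handempty", "on(g,b)", "ontable(e)"]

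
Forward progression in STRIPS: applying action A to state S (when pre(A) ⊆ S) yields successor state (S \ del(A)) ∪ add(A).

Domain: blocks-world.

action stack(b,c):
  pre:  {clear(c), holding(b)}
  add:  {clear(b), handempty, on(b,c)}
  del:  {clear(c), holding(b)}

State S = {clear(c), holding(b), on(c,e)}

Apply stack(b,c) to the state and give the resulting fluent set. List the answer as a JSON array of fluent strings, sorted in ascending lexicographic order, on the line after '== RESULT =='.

Progress:
  pre ⊆ S: {clear(c), holding(b)} ⊆ S  — applicable
  S \ del = {on(c,e)}
  ∪ add   = {clear(b), handempty, on(b,c), on(c,e)}

== RESULT ==
["clear(b)", "handempty", "on(b,c)", "on(c,e)"]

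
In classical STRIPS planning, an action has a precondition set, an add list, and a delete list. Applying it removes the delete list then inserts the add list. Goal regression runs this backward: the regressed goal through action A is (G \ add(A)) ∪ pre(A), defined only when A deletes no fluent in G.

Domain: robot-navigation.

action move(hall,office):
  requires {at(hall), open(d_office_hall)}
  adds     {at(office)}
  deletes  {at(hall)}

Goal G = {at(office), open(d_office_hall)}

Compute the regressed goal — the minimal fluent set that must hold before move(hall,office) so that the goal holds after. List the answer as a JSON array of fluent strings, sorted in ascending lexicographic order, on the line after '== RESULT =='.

Compute (G \ add) ∪ pre:
  G ∩ del = {}  (empty — regression defined)
  G \ add = {at(office), open(d_office_hall)} \ {at(office)} = {open(d_office_hall)}
  ∪ pre   = {open(d_office_hall)} ∪ {at(hall), open(d_office_hall)}
          = {at(hall), open(d_office_hall)}

== RESULT ==
["at(hall)", "open(d_office_hall)"]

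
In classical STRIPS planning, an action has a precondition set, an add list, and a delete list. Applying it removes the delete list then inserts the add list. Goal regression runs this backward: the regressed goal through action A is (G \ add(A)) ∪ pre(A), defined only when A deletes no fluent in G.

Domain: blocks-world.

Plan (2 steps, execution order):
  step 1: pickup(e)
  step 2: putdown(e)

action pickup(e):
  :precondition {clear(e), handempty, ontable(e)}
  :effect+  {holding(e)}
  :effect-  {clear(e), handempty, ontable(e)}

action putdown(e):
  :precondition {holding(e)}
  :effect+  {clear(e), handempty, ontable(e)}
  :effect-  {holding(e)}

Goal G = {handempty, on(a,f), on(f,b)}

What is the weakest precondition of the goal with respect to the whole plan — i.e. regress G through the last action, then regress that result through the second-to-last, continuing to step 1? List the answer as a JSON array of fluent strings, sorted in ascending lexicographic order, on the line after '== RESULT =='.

Work backward from the goal:
  through step 2 (putdown(e)): drop {handempty}, keep {on(a,f), on(f,b)}, require {holding(e)}
    → {holding(e), on(a,f), on(f,b)}
  through step 1 (pickup(e)): drop {holding(e)}, keep {on(a,f), on(f,b)}, require {clear(e), handempty, ontable(e)}
    → {clear(e), handempty, on(a,f), on(f,b), ontable(e)}

== RESULT ==
["clear(e)", "handempty", "on(a,f)", "on(f,b)", "ontable(e)"]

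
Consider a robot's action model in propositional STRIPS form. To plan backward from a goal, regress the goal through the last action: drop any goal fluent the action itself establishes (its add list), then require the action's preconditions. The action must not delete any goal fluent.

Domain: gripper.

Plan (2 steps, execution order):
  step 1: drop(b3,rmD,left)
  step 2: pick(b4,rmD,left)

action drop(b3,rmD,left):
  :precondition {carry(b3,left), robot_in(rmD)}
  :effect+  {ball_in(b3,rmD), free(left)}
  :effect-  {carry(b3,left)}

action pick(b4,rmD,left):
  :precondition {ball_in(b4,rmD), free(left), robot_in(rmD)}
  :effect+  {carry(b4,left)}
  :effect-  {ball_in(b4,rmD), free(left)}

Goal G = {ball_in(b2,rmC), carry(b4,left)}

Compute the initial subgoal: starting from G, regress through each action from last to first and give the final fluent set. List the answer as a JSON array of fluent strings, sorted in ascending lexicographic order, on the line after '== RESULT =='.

Work backward from the goal:
  through step 2 (pick(b4,rmD,left)): drop {carry(b4,left)}, keep {ball_in(b2,rmC)}, require {ball_in(b4,rmD), free(left), robot_in(rmD)}
    → {ball_in(b2,rmC), ball_in(b4,rmD), free(left), robot_in(rmD)}
  through step 1 (drop(b3,rmD,left)): drop {free(left)}, keep {ball_in(b2,rmC), ball_in(b4,rmD), robot_in(rmD)}, require {carry(b3,left), robot_in(rmD)}
    → {ball_in(b2,rmC), ball_in(b4,rmD), carry(b3,left), robot_in(rmD)}

== RESULT ==
["ball_in(b2,rmC)", "ball_in(b4,rmD)", "carry(b3,left)", "robot_in(rmD)"]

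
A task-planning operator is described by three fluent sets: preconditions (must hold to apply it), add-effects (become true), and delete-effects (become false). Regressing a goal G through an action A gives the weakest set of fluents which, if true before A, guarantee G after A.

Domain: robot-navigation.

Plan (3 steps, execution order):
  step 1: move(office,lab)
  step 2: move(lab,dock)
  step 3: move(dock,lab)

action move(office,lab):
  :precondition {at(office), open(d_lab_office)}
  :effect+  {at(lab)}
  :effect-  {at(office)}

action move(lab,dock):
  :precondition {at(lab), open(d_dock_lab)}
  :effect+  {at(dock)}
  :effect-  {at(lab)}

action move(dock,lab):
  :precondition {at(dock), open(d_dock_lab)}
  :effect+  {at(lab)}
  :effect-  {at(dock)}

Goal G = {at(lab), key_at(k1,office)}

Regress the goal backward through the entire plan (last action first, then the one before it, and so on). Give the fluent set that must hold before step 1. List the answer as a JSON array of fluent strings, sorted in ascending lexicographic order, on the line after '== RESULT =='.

Work backward from the goal:
  through step 3 (move(dock,lab)): drop {at(lab)}, keep {key_at(k1,office)}, require {at(dock), open(d_dock_lab)}
    → {at(dock), key_at(k1,office), open(d_dock_lab)}
  through step 2 (move(lab,dock)): drop {at(dock)}, keep {key_at(k1,office), open(d_dock_lab)}, require {at(lab), open(d_dock_lab)}
    → {at(lab), key_at(k1,office), open(d_dock_lab)}
  through step 1 (move(office,lab)): drop {at(lab)}, keep {key_at(k1,office), open(d_dock_lab)}, require {at(office), open(d_lab_office)}
    → {at(office), key_at(k1,office), open(d_dock_lab), open(d_lab_office)}

== RESULT ==
["at(office)", "key_at(k1,office)", "open(d_dock_lab)", "open(d_lab_office)"]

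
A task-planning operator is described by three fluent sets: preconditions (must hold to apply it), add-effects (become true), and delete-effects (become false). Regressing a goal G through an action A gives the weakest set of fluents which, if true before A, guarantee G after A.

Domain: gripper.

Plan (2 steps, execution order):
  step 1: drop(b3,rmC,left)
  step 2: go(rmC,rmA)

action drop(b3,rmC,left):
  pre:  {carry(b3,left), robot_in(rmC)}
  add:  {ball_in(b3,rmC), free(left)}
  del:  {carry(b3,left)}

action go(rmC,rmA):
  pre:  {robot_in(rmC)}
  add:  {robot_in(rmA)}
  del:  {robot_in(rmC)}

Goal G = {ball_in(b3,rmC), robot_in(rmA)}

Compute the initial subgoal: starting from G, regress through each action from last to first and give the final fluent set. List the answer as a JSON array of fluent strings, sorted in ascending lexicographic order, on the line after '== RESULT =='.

Regress step by step:
  through step 2 (go(rmC,rmA)): drop {robot_in(rmA)}, keep {ball_in(b3,rmC)}, require {robot_in(rmC)}
    → {ball_in(b3,rmC), robot_in(rmC)}
  through step 1 (drop(b3,rmC,left)): drop {ball_in(b3,rmC)}, keep {robot_in(rmC)}, require {carry(b3,left), robot_in(rmC)}
    → {carry(b3,left), robot_in(rmC)}

== RESULT ==
["carry(b3,left)", "robot_in(rmC)"]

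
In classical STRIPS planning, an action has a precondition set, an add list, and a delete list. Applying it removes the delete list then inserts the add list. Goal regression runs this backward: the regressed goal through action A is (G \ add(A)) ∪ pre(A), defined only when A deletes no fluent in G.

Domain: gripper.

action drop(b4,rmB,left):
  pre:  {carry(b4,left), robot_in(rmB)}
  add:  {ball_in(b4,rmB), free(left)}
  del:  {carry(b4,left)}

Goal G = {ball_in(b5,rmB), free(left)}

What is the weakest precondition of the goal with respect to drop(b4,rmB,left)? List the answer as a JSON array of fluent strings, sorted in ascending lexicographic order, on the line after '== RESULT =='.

Regress:
  G ∩ del = {}  (empty — regression defined)
  G \ add = {ball_in(b5,rmB), free(left)} \ {ball_in(b4,rmB), free(left)} = {ball_in(b5,rmB)}
  ∪ pre   = {ball_in(b5,rmB)} ∪ {carry(b4,left), robot_in(rmB)}
          = {ball_in(b5,rmB), carry(b4,left), robot_in(rmB)}

== RESULT ==
["ball_in(b5,rmB)", "carry(b4,left)", "robot_in(rmB)"]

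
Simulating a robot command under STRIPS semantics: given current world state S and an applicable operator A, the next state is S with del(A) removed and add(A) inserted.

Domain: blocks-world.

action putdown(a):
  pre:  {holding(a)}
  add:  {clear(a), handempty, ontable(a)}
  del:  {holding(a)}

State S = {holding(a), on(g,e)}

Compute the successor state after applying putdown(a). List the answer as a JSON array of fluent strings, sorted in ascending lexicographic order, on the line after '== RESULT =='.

Progress:
  pre ⊆ S: {holding(a)} ⊆ S  — applicable
  S \ del = {on(g,e)}
  ∪ add   = {clear(a), handempty, on(g,e), ontable(a)}

== RESULT ==
["clear(a)", "handempty", "on(g,e)", "ontable(a)"]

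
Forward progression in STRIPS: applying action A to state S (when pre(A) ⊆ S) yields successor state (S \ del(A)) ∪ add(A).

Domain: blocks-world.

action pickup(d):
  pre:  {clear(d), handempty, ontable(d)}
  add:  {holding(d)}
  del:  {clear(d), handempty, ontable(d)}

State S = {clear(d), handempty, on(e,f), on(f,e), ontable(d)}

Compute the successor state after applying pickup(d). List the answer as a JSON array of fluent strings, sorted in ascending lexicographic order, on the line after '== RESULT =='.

Progress:
  pre ⊆ S: {clear(d), handempty, ontable(d)} ⊆ S  — applicable
  S \ del = {on(e,f), on(f,e)}
  ∪ add   = {holding(d), on(e,f), on(f,e)}

== RESULT ==
["holding(d)", "on(e,f)", "on(f,e)"]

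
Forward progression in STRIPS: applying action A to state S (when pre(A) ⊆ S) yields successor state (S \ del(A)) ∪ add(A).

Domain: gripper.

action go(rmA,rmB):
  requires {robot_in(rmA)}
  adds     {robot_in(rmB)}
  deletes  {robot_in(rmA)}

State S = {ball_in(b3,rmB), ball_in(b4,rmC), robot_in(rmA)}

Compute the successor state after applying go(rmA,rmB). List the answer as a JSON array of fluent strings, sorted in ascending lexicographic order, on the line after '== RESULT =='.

Progress:
  pre ⊆ S: {robot_in(rmA)} ⊆ S  — applicable
  S \ del = {ball_in(b3,rmB), ball_in(b4,rmC)}
  ∪ add   = {ball_in(b3,rmB), ball_in(b4,rmC), robot_in(rmB)}

== RESULT ==
["ball_in(b3,rmB)", "ball_in(b4,rmC)", "robot_in(rmB)"]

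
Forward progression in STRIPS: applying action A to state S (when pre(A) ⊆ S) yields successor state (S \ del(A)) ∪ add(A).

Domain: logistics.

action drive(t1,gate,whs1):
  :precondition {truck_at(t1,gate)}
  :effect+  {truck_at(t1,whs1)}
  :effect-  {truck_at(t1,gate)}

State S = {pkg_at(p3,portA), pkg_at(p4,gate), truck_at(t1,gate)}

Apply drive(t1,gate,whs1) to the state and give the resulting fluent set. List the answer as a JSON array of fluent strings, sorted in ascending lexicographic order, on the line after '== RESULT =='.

Compute (S \ del) ∪ add:
  pre ⊆ S: {truck_at(t1,gate)} ⊆ S  — applicable
  S \ del = {pkg_at(p3,portA), pkg_at(p4,gate)}
  ∪ add   = {pkg_at(p3,portA), pkg_at(p4,gate), truck_at(t1,whs1)}

== RESULT ==
["pkg_at(p3,portA)", "pkg_at(p4,gate)", "truck_at(t1,whs1)"]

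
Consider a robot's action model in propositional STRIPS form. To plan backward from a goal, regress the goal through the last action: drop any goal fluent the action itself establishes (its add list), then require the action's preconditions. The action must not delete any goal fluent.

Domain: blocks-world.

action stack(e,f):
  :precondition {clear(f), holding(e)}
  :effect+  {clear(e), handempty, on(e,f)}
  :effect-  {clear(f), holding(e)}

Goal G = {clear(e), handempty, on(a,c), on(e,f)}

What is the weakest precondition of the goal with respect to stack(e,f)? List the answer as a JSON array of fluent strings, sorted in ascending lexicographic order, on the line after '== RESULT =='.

Compute (G \ add) ∪ pre:
  G ∩ del = {}  (empty — regression defined)
  G \ add = {clear(e), handempty, on(a,c), on(e,f)} \ {clear(e), handempty, on(e,f)} = {on(a,c)}
  ∪ pre   = {on(a,c)} ∪ {clear(f), holding(e)}
          = {clear(f), holding(e), on(a,c)}

== RESULT ==
["clear(f)", "holding(e)", "on(a,c)"]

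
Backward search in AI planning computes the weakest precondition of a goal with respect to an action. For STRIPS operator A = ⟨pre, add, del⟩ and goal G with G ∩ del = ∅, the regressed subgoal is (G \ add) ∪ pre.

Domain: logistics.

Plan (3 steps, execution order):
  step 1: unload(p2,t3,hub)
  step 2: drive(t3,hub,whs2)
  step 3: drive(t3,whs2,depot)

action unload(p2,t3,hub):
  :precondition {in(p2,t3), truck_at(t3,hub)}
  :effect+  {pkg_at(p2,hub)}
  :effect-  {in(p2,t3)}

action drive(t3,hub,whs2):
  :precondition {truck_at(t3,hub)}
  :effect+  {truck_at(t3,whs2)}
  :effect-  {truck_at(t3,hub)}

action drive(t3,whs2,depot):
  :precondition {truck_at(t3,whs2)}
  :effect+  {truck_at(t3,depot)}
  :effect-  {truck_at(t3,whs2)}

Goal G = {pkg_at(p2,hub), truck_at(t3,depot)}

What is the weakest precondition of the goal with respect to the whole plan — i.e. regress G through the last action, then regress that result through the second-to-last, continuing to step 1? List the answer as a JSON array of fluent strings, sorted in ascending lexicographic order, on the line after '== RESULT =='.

Regress step by step:
  through step 3 (drive(t3,whs2,depot)): drop {truck_at(t3,depot)}, keep {pkg_at(p2,hub)}, require {truck_at(t3,whs2)}
    → {pkg_at(p2,hub), truck_at(t3,whs2)}
  through step 2 (drive(t3,hub,whs2)): drop {truck_at(t3,whs2)}, keep {pkg_at(p2,hub)}, require {truck_at(t3,hub)}
    → {pkg_at(p2,hub), truck_at(t3,hub)}
  through step 1 (unload(p2,t3,hub)): drop {pkg_at(p2,hub)}, keep {truck_at(t3,hub)}, require {in(p2,t3), truck_at(t3,hub)}
    → {in(p2,t3), truck_at(t3,hub)}

== RESULT ==
["in(p2,t3)", "truck_at(t3,hub)"]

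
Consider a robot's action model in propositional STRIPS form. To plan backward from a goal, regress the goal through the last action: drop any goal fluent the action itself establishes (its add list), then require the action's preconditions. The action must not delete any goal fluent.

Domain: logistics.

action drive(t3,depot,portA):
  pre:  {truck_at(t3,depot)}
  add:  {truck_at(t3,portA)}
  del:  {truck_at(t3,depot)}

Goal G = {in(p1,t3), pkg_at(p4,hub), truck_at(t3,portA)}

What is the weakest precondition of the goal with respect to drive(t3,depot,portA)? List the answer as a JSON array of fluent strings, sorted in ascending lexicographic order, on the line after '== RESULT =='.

Compute (G \ add) ∪ pre:
  G ∩ del = {}  (empty — regression defined)
  G \ add = {in(p1,t3), pkg_at(p4,hub), truck_at(t3,portA)} \ {truck_at(t3,portA)} = {in(p1,t3), pkg_at(p4,hub)}
  ∪ pre   = {in(p1,t3), pkg_at(p4,hub)} ∪ {truck_at(t3,depot)}
          = {in(p1,t3), pkg_at(p4,hub), truck_at(t3,depot)}

== RESULT ==
["in(p1,t3)", "pkg_at(p4,hub)", "truck_at(t3,depot)"]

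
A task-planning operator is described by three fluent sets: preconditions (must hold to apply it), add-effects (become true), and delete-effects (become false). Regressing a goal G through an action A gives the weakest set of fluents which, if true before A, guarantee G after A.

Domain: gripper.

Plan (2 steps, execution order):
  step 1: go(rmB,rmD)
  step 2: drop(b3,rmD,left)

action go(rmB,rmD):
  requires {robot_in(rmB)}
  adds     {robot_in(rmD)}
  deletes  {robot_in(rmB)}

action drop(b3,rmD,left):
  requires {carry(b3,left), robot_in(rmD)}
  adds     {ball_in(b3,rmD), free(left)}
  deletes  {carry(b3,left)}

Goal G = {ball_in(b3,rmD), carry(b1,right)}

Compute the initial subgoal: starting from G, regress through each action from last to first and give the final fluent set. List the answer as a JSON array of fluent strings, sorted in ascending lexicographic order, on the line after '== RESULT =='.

Work backward from the goal:
  through step 2 (drop(b3,rmD,left)): drop {ball_in(b3,rmD)}, keep {carry(b1,right)}, require {carry(b3,left), robot_in(rmD)}
    → {carry(b1,right), carry(b3,left), robot_in(rmD)}
  through step 1 (go(rmB,rmD)): drop {robot_in(rmD)}, keep {carry(b1,right), carry(b3,left)}, require {robot_in(rmB)}
    → {carry(b1,right), carry(b3,left), robot_in(rmB)}

== RESULT ==
["carry(b1,right)", "carry(b3,left)", "robot_in(rmB)"]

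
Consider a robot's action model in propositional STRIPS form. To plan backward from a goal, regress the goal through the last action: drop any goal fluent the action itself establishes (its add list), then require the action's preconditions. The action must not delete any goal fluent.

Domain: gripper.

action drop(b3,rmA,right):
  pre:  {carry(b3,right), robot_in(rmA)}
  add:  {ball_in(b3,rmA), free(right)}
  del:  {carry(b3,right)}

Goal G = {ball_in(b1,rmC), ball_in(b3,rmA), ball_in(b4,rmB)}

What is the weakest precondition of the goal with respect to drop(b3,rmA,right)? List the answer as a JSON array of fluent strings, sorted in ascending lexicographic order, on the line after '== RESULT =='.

Compute (G \ add) ∪ pre:
  G ∩ del = {}  (empty — regression defined)
  G \ add = {ball_in(b1,rmC), ball_in(b3,rmA), ball_in(b4,rmB)} \ {ball_in(b3,rmA), free(right)} = {ball_in(b1,rmC), ball_in(b4,rmB)}
  ∪ pre   = {ball_in(b1,rmC), ball_in(b4,rmB)} ∪ {carry(b3,right), robot_in(rmA)}
          = {ball_in(b1,rmC), ball_in(b4,rmB), carry(b3,right), robot_in(rmA)}

== RESULT ==
["ball_in(b1,rmC)", "ball_in(b4,rmB)", "carry(b3,right)", "robot_in(rmA)"]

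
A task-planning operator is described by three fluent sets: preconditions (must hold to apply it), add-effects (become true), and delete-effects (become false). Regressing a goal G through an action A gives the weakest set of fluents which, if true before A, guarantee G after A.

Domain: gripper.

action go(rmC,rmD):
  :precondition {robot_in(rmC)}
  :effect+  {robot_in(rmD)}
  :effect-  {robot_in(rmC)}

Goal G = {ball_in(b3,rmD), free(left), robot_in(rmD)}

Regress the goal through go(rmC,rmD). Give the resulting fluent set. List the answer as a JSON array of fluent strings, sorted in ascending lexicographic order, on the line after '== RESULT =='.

Regress:
  G ∩ del = {}  (empty — regression defined)
  G \ add = {ball_in(b3,rmD), free(left), robot_in(rmD)} \ {robot_in(rmD)} = {ball_in(b3,rmD), free(left)}
  ∪ pre   = {ball_in(b3,rmD), free(left)} ∪ {robot_in(rmC)}
          = {ball_in(b3,rmD), free(left), robot_in(rmC)}

== RESULT ==
["ball_in(b3,rmD)", "free(left)", "robot_in(rmC)"]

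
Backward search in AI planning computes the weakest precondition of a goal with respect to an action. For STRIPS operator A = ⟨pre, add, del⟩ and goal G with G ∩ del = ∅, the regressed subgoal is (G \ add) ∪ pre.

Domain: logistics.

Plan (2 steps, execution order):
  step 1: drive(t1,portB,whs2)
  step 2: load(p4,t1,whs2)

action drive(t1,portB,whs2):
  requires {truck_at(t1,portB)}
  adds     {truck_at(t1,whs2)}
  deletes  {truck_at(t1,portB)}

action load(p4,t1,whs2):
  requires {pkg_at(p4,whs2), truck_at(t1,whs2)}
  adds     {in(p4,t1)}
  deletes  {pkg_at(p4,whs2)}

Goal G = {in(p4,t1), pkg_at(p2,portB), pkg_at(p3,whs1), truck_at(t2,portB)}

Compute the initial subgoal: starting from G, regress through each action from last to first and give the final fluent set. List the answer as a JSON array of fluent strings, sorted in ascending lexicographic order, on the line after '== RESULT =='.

Regress step by step:
  through step 2 (load(p4,t1,whs2)): drop {in(p4,t1)}, keep {pkg_at(p2,portB), pkg_at(p3,whs1), truck_at(t2,portB)}, require {pkg_at(p4,whs2), truck_at(t1,whs2)}
    → {pkg_at(p2,portB), pkg_at(p3,whs1), pkg_at(p4,whs2), truck_at(t1,whs2), truck_at(t2,portB)}
  through step 1 (drive(t1,portB,whs2)): drop {truck_at(t1,whs2)}, keep {pkg_at(p2,portB), pkg_at(p3,whs1), pkg_at(p4,whs2), truck_at(t2,portB)}, require {truck_at(t1,portB)}
    → {pkg_at(p2,portB), pkg_at(p3,whs1), pkg_at(p4,whs2), truck_at(t1,portB), truck_at(t2,portB)}

== RESULT ==
["pkg_at(p2,portB)", "pkg_at(p3,whs1)", "pkg_at(p4,whs2)", "truck_at(t1,portB)", "truck_at(t2,portB)"]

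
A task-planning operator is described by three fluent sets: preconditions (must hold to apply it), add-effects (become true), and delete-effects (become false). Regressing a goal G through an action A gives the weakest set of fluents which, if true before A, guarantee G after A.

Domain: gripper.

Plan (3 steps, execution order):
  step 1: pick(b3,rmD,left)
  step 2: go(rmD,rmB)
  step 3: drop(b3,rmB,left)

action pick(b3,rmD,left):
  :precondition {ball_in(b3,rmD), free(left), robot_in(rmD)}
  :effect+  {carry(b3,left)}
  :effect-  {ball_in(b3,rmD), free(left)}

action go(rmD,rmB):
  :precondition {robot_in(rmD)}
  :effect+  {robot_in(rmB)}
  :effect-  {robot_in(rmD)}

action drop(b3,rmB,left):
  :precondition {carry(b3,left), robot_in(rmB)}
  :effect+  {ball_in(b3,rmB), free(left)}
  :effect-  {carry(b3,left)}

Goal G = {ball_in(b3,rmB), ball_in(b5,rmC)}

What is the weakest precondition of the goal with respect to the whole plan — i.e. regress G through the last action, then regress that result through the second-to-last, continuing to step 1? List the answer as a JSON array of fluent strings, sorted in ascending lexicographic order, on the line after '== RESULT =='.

Regress step by step:
  through step 3 (drop(b3,rmB,left)): drop {ball_in(b3,rmB)}, keep {ball_in(b5,rmC)}, require {carry(b3,left), robot_in(rmB)}
    → {ball_in(b5,rmC), carry(b3,left), robot_in(rmB)}
  through step 2 (go(rmD,rmB)): drop {robot_in(rmB)}, keep {ball_in(b5,rmC), carry(b3,left)}, require {robot_in(rmD)}
    → {ball_in(b5,rmC), carry(b3,left), robot_in(rmD)}
  through step 1 (pick(b3,rmD,left)): drop {carry(b3,left)}, keep {ball_in(b5,rmC), robot_in(rmD)}, require {ball_in(b3,rmD), free(left), robot_in(rmD)}
    → {ball_in(b3,rmD), ball_in(b5,rmC), free(left), robot_in(rmD)}

== RESULT ==
["ball_in(b3,rmD)", "ball_in(b5,rmC)", "free(left)", "robot_in(rmD)"]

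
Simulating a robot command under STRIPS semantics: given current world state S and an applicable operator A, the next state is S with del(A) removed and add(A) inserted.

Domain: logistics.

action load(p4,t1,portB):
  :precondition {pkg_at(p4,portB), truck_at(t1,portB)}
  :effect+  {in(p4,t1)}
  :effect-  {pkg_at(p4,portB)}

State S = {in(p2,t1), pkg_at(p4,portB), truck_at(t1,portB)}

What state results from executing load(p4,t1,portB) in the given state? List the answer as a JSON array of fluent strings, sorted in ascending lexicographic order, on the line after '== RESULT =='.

Compute (S \ del) ∪ add:
  pre ⊆ S: {pkg_at(p4,portB), truck_at(t1,portB)} ⊆ S  — applicable
  S \ del = {in(p2,t1), truck_at(t1,portB)}
  ∪ add   = {in(p2,t1), in(p4,t1), truck_at(t1,portB)}

== RESULT ==
["in(p2,t1)", "in(p4,t1)", "truck_at(t1,portB)"]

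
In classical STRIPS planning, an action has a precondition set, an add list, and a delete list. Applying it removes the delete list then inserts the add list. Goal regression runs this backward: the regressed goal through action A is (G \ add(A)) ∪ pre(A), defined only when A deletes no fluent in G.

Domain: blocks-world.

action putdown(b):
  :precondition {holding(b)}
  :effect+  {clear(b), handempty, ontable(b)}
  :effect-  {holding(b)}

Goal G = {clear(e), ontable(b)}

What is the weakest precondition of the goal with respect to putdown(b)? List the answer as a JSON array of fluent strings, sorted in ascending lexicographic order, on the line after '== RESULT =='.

Regress:
  G ∩ del = {}  (empty — regression defined)
  G \ add = {clear(e), ontable(b)} \ {clear(b), handempty, ontable(b)} = {clear(e)}
  ∪ pre   = {clear(e)} ∪ {holding(b)}
          = {clear(e), holding(b)}

== RESULT ==
["clear(e)", "holding(b)"]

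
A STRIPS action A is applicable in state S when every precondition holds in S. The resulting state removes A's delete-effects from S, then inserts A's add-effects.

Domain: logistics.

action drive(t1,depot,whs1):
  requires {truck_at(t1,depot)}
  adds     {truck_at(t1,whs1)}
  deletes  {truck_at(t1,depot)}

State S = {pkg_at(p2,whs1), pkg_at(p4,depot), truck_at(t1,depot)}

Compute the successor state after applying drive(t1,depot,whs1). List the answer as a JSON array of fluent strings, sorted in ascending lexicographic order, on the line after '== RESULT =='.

Compute (S \ del) ∪ add:
  pre ⊆ S: {truck_at(t1,depot)} ⊆ S  — applicable
  S \ del = {pkg_at(p2,whs1), pkg_at(p4,depot)}
  ∪ add   = {pkg_at(p2,whs1), pkg_at(p4,depot), truck_at(t1,whs1)}

== RESULT ==
["pkg_at(p2,whs1)", "pkg_at(p4,depot)", "truck_at(t1,whs1)"]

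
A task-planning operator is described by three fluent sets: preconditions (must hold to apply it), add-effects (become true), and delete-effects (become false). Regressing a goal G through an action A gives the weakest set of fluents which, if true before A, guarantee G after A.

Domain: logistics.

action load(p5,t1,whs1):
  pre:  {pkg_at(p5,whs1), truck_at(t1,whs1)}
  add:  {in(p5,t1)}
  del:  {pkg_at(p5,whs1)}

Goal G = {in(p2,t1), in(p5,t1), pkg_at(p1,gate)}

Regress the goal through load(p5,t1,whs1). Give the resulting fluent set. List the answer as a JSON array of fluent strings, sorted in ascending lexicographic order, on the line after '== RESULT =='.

Regress:
  G ∩ del = {}  (empty — regression defined)
  G \ add = {in(p2,t1), in(p5,t1), pkg_at(p1,gate)} \ {in(p5,t1)} = {in(p2,t1), pkg_at(p1,gate)}
  ∪ pre   = {in(p2,t1), pkg_at(p1,gate)} ∪ {pkg_at(p5,whs1), truck_at(t1,whs1)}
          = {in(p2,t1), pkg_at(p1,gate), pkg_at(p5,whs1), truck_at(t1,whs1)}

== RESULT ==
["in(p2,t1)", "pkg_at(p1,gate)", "pkg_at(p5,whs1)", "truck_at(t1,whs1)"]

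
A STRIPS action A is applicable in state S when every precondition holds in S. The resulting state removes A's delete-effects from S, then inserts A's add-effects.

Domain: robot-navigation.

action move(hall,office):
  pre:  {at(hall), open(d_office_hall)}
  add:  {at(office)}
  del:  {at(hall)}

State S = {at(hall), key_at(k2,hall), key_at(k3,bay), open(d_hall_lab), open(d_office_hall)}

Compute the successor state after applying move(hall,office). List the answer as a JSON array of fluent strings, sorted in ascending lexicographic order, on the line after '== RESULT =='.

Compute (S \ del) ∪ add:
  pre ⊆ S: {at(hall), open(d_office_hall)} ⊆ S  — applicable
  S \ del = {key_at(k2,hall), key_at(k3,bay), open(d_hall_lab), open(d_office_hall)}
  ∪ add   = {at(office), key_at(k2,hall), key_at(k3,bay), open(d_hall_lab), open(d_office_hall)}

== RESULT ==
["at(office)", "key_at(k2,hall)", "key_at(k3,bay)", "open(d_hall_lab)", "open(d_office_hall)"]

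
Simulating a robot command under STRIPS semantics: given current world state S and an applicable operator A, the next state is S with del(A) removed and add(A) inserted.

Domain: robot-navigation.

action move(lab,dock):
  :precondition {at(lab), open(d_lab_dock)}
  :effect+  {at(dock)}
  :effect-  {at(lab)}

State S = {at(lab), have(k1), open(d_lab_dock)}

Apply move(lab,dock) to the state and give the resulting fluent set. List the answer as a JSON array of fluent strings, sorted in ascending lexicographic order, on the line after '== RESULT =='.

Compute (S \ del) ∪ add:
  pre ⊆ S: {at(lab), open(d_lab_dock)} ⊆ S  — applicable
  S \ del = {have(k1), open(d_lab_dock)}
  ∪ add   = {at(dock), have(k1), open(d_lab_dock)}

== RESULT ==
["at(dock)", "have(k1)", "open(d_lab_dock)"]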